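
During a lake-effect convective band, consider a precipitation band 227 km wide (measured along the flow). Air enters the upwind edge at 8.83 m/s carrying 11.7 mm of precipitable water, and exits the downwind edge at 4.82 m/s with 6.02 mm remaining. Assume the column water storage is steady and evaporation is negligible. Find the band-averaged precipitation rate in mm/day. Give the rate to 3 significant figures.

Column moisture flux per unit crosswind length is F = V × PW.
Inflow: F_in = 8.83 × 11.7 = 103.311 mm·m/s
Outflow: F_out = 4.82 × 6.02 = 29.0164 mm·m/s
Steady-state rate R = (F_in − F_out)/L = (103.311 − 29.0164) / 227000 m = 3.273e-04 mm/s.
R = 3.273e-04 × 3600 × 24 = 28.3 mm/day.

R ≈ 28.3 mm/day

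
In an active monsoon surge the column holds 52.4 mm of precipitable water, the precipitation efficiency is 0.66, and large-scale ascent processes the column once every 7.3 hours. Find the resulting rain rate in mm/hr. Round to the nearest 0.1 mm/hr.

Each overturning extracts ε × PW = 0.66 × 52.4 = 34.584 mm.
Rate = ε·PW / τ = 34.584 / 7.3 h = 4.7 mm/hr.

R ≈ 4.7 mm/hr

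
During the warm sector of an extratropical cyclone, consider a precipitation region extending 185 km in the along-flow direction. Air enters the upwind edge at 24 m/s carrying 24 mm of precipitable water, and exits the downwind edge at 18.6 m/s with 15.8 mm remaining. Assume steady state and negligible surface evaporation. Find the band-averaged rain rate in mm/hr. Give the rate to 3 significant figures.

Column moisture flux per unit crosswind length is F = V × PW.
Inflow: F_in = 24 × 24 = 576 mm·m/s
Outflow: F_out = 18.6 × 15.8 = 293.88 mm·m/s
Steady-state rate R = (F_in − F_out)/L = (576 − 293.88) / 185000 m = 1.525e-03 mm/s.
R = 1.525e-03 × 3600 = 5.49 mm/hr.

R ≈ 5.49 mm/hr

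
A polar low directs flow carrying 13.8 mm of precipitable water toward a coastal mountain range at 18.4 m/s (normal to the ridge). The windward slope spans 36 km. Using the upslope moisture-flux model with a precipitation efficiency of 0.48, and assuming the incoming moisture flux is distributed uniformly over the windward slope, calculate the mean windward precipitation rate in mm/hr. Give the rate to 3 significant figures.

Incoming column moisture flux per unit ridge length: F = V × PW = 18.4 × 13.8 = 253.92 mm·m/s.
Spread over the 36 km slope with efficiency ε = 0.48: R = ε·F/W = 0.48 × 253.92 / 36000 m = 3.386e-03 mm/s.
R = 3.386e-03 × 3600 = 12.2 mm/hr.

R ≈ 12.2 mm/hr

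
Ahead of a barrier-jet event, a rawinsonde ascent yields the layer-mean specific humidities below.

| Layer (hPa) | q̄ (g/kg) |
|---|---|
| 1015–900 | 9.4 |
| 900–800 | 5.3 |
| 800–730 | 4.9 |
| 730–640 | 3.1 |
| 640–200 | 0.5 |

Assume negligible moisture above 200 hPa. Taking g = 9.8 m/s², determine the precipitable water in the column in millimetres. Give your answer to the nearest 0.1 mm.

Precipitable water is the column-integrated vapour mass per unit area: PW = (1/g) Σ q̄ Δp, with q in kg/kg and Δp in Pa (1 kg/m² of water = 1 mm).
Layer 1015–900 hPa: Δp = 115 hPa = 11500 Pa, q̄ = 0.0094 kg/kg → 0.0094 × 11500 / 9.8 = 11.03 mm
Layer 900–800 hPa: Δp = 100 hPa = 10000 Pa, q̄ = 0.0053 kg/kg → 0.0053 × 10000 / 9.8 = 5.41 mm
Layer 800–730 hPa: Δp = 70 hPa = 7000 Pa, q̄ = 0.0049 kg/kg → 0.0049 × 7000 / 9.8 = 3.50 mm
Layer 730–640 hPa: Δp = 90 hPa = 9000 Pa, q̄ = 0.0031 kg/kg → 0.0031 × 9000 / 9.8 = 2.85 mm
Layer 640–200 hPa: Δp = 440 hPa = 44000 Pa, q̄ = 0.0005 kg/kg → 0.0005 × 44000 / 9.8 = 2.24 mm
PW = 11.03 + 5.41 + 3.50 + 2.85 + 2.24 = 25.03 ≈ 25.0 mm.

PW ≈ 25.0 mm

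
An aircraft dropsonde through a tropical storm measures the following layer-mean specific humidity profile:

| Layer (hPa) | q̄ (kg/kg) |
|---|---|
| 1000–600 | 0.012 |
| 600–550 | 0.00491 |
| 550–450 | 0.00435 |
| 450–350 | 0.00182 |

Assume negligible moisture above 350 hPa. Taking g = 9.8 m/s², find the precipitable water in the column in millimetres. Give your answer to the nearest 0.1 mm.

PW ≈ 57.8 mm

Precipitable water is the column-integrated vapour mass per unit area: PW = (1/g) Σ q̄ Δp, with q in kg/kg and Δp in Pa (1 kg/m² of water = 1 mm).
Layer 1000–600 hPa: Δp = 400 hPa = 40000 Pa, q̄ = 0.012 kg/kg → 0.012 × 40000 / 9.8 = 48.98 mm
Layer 600–550 hPa: Δp = 50 hPa = 5000 Pa, q̄ = 0.00491 kg/kg → 0.00491 × 5000 / 9.8 = 2.51 mm
Layer 550–450 hPa: Δp = 100 hPa = 10000 Pa, q̄ = 0.00435 kg/kg → 0.00435 × 10000 / 9.8 = 4.44 mm
Layer 450–350 hPa: Δp = 100 hPa = 10000 Pa, q̄ = 0.00182 kg/kg → 0.00182 × 10000 / 9.8 = 1.86 mm
PW = 48.98 + 2.51 + 4.44 + 1.86 = 57.79 ≈ 57.8 mm.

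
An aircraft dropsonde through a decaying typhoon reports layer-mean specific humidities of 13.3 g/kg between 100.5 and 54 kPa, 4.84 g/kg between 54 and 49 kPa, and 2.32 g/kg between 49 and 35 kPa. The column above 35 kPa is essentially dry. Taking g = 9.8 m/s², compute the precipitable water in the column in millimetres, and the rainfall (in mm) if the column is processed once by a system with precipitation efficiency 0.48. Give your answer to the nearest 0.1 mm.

Precipitable water is the column-integrated vapour mass per unit area: PW = (1/g) Σ q̄ Δp, with q in kg/kg and Δp in Pa (1 kg/m² of water = 1 mm).
Layer 100.5–54 kPa: Δp = 465 hPa = 46500 Pa, q̄ = 0.0133 kg/kg → 0.0133 × 46500 / 9.8 = 63.11 mm
Layer 54–49 kPa: Δp = 50 hPa = 5000 Pa, q̄ = 0.00484 kg/kg → 0.00484 × 5000 / 9.8 = 2.47 mm
Layer 49–35 kPa: Δp = 140 hPa = 14000 Pa, q̄ = 0.00232 kg/kg → 0.00232 × 14000 / 9.8 = 3.31 mm
PW = 63.11 + 2.47 + 3.31 = 68.89 ≈ 68.9 mm.
Rainfall = ε × PW = 0.48 × 68.9 = 33.1 mm.

PW ≈ 68.9 mm; rainfall ≈ 33.1 mm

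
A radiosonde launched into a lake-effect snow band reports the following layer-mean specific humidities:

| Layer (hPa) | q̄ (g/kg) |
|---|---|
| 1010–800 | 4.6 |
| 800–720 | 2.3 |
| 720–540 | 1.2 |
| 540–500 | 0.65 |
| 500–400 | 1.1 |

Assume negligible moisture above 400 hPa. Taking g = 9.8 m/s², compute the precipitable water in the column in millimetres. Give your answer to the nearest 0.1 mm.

PW ≈ 15.3 mm

Precipitable water is the column-integrated vapour mass per unit area: PW = (1/g) Σ q̄ Δp, with q in kg/kg and Δp in Pa (1 kg/m² of water = 1 mm).
Layer 1010–800 hPa: Δp = 210 hPa = 21000 Pa, q̄ = 0.0046 kg/kg → 0.0046 × 21000 / 9.8 = 9.86 mm
Layer 800–720 hPa: Δp = 80 hPa = 8000 Pa, q̄ = 0.0023 kg/kg → 0.0023 × 8000 / 9.8 = 1.88 mm
Layer 720–540 hPa: Δp = 180 hPa = 18000 Pa, q̄ = 0.0012 kg/kg → 0.0012 × 18000 / 9.8 = 2.20 mm
Layer 540–500 hPa: Δp = 40 hPa = 4000 Pa, q̄ = 0.00065 kg/kg → 0.00065 × 4000 / 9.8 = 0.27 mm
Layer 500–400 hPa: Δp = 100 hPa = 10000 Pa, q̄ = 0.0011 kg/kg → 0.0011 × 10000 / 9.8 = 1.12 mm
PW = 9.86 + 1.88 + 2.20 + 0.27 + 1.12 = 15.33 ≈ 15.3 mm.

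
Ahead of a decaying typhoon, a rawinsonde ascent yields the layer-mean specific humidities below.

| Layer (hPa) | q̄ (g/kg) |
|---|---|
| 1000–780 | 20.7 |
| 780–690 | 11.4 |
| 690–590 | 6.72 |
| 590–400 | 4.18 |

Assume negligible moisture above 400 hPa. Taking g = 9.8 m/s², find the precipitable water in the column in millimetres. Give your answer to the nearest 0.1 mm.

PW ≈ 71.9 mm

Precipitable water is the column-integrated vapour mass per unit area: PW = (1/g) Σ q̄ Δp, with q in kg/kg and Δp in Pa (1 kg/m² of water = 1 mm).
Layer 1000–780 hPa: Δp = 220 hPa = 22000 Pa, q̄ = 0.0207 kg/kg → 0.0207 × 22000 / 9.8 = 46.47 mm
Layer 780–690 hPa: Δp = 90 hPa = 9000 Pa, q̄ = 0.0114 kg/kg → 0.0114 × 9000 / 9.8 = 10.47 mm
Layer 690–590 hPa: Δp = 100 hPa = 10000 Pa, q̄ = 0.00672 kg/kg → 0.00672 × 10000 / 9.8 = 6.86 mm
Layer 590–400 hPa: Δp = 190 hPa = 19000 Pa, q̄ = 0.00418 kg/kg → 0.00418 × 19000 / 9.8 = 8.10 mm
PW = 46.47 + 10.47 + 6.86 + 8.10 = 71.90 ≈ 71.9 mm.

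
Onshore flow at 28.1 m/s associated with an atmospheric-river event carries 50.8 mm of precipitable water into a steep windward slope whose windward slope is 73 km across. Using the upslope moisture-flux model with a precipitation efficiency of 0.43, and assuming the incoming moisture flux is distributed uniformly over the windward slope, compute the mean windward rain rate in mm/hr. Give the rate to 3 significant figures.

Incoming column moisture flux per unit ridge length: F = V × PW = 28.1 × 50.8 = 1427.48 mm·m/s.
Spread over the 73 km slope with efficiency ε = 0.43: R = ε·F/W = 0.43 × 1427.48 / 73000 m = 8.408e-03 mm/s.
R = 8.408e-03 × 3600 = 30.3 mm/hr.

R ≈ 30.3 mm/hr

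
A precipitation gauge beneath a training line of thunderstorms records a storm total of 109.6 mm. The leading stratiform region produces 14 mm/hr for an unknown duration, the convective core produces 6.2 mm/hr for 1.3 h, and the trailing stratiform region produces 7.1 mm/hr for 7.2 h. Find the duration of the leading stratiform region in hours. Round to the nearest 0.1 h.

duration ≈ 3.6 h

Known phases: 6.2 × 1.3 + 7.1 × 7.2 = 8.06 + 51.12 = 59.18 mm.
Remaining depth = 109.6 − 59.18 = 50.42 mm.
Duration = 50.42 / 14 = 3.6 h.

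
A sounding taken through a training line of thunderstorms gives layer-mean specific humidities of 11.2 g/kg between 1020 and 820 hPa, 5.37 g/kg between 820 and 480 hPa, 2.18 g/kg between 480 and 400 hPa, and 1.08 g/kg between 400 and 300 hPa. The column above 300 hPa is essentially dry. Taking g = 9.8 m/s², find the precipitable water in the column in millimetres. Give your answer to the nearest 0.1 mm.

Precipitable water is the column-integrated vapour mass per unit area: PW = (1/g) Σ q̄ Δp, with q in kg/kg and Δp in Pa (1 kg/m² of water = 1 mm).
Layer 1020–820 hPa: Δp = 200 hPa = 20000 Pa, q̄ = 0.0112 kg/kg → 0.0112 × 20000 / 9.8 = 22.86 mm
Layer 820–480 hPa: Δp = 340 hPa = 34000 Pa, q̄ = 0.00537 kg/kg → 0.00537 × 34000 / 9.8 = 18.63 mm
Layer 480–400 hPa: Δp = 80 hPa = 8000 Pa, q̄ = 0.00218 kg/kg → 0.00218 × 8000 / 9.8 = 1.78 mm
Layer 400–300 hPa: Δp = 100 hPa = 10000 Pa, q̄ = 0.00108 kg/kg → 0.00108 × 10000 / 9.8 = 1.10 mm
PW = 22.86 + 18.63 + 1.78 + 1.10 = 44.37 ≈ 44.4 mm.

PW ≈ 44.4 mm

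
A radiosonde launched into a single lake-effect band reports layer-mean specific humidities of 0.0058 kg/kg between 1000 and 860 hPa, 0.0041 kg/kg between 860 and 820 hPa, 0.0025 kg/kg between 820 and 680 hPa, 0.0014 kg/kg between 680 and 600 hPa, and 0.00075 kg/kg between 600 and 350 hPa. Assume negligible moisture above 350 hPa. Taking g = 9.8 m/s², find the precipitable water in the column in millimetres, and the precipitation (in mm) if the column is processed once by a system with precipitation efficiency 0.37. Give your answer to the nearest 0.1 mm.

Precipitable water is the column-integrated vapour mass per unit area: PW = (1/g) Σ q̄ Δp, with q in kg/kg and Δp in Pa (1 kg/m² of water = 1 mm).
Layer 1000–860 hPa: Δp = 140 hPa = 14000 Pa, q̄ = 0.0058 kg/kg → 0.0058 × 14000 / 9.8 = 8.29 mm
Layer 860–820 hPa: Δp = 40 hPa = 4000 Pa, q̄ = 0.0041 kg/kg → 0.0041 × 4000 / 9.8 = 1.67 mm
Layer 820–680 hPa: Δp = 140 hPa = 14000 Pa, q̄ = 0.0025 kg/kg → 0.0025 × 14000 / 9.8 = 3.57 mm
Layer 680–600 hPa: Δp = 80 hPa = 8000 Pa, q̄ = 0.0014 kg/kg → 0.0014 × 8000 / 9.8 = 1.14 mm
Layer 600–350 hPa: Δp = 250 hPa = 25000 Pa, q̄ = 0.00075 kg/kg → 0.00075 × 25000 / 9.8 = 1.91 mm
PW = 8.29 + 1.67 + 3.57 + 1.14 + 1.91 = 16.58 ≈ 16.6 mm.
Precipitation = ε × PW = 0.37 × 16.6 = 6.1 mm.

PW ≈ 16.6 mm; precipitation ≈ 6.1 mm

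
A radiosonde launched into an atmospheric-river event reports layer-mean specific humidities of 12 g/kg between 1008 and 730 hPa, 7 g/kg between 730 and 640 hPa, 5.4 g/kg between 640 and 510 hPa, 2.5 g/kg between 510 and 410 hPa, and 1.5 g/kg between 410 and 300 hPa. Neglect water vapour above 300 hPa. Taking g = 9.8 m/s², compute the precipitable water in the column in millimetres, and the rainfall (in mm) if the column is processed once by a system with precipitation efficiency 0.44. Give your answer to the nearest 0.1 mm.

PW ≈ 51.9 mm; rainfall ≈ 22.8 mm

Precipitable water is the column-integrated vapour mass per unit area: PW = (1/g) Σ q̄ Δp, with q in kg/kg and Δp in Pa (1 kg/m² of water = 1 mm).
Layer 1008–730 hPa: Δp = 278 hPa = 27800 Pa, q̄ = 0.012 kg/kg → 0.012 × 27800 / 9.8 = 34.04 mm
Layer 730–640 hPa: Δp = 90 hPa = 9000 Pa, q̄ = 0.007 kg/kg → 0.007 × 9000 / 9.8 = 6.43 mm
Layer 640–510 hPa: Δp = 130 hPa = 13000 Pa, q̄ = 0.0054 kg/kg → 0.0054 × 13000 / 9.8 = 7.16 mm
Layer 510–410 hPa: Δp = 100 hPa = 10000 Pa, q̄ = 0.0025 kg/kg → 0.0025 × 10000 / 9.8 = 2.55 mm
Layer 410–300 hPa: Δp = 110 hPa = 11000 Pa, q̄ = 0.0015 kg/kg → 0.0015 × 11000 / 9.8 = 1.68 mm
PW = 34.04 + 6.43 + 7.16 + 2.55 + 1.68 = 51.86 ≈ 51.9 mm.
Rainfall = ε × PW = 0.44 × 51.9 = 22.8 mm.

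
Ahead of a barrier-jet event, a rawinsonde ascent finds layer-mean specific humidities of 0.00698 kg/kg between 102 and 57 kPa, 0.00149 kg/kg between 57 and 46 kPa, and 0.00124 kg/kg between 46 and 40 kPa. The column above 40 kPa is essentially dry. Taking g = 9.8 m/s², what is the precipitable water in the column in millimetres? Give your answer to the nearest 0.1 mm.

PW ≈ 34.5 mm

Precipitable water is the column-integrated vapour mass per unit area: PW = (1/g) Σ q̄ Δp, with q in kg/kg and Δp in Pa (1 kg/m² of water = 1 mm).
Layer 102–57 kPa: Δp = 450 hPa = 45000 Pa, q̄ = 0.00698 kg/kg → 0.00698 × 45000 / 9.8 = 32.05 mm
Layer 57–46 kPa: Δp = 110 hPa = 11000 Pa, q̄ = 0.00149 kg/kg → 0.00149 × 11000 / 9.8 = 1.67 mm
Layer 46–40 kPa: Δp = 60 hPa = 6000 Pa, q̄ = 0.00124 kg/kg → 0.00124 × 6000 / 9.8 = 0.76 mm
PW = 32.05 + 1.67 + 0.76 = 34.48 ≈ 34.5 mm.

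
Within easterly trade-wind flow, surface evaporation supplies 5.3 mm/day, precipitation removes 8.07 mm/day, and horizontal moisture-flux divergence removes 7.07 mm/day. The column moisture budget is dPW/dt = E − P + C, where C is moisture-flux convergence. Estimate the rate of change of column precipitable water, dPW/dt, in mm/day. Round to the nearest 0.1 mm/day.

dPW/dt = E − P + C = 5.3 − 8.07 + (-7.07) = -9.8 mm/day.

dPW/dt ≈ -9.8 mm/day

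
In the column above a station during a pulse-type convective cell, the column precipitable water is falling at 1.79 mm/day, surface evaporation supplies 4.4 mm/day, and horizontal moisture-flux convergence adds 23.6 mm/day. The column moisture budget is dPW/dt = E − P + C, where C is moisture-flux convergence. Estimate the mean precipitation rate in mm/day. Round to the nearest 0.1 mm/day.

P ≈ 29.8 mm/day

dPW/dt = -1.79 mm/day.
P = E + C − dPW/dt = 4.4 + (23.6) − (-1.79) = 29.8 mm/day.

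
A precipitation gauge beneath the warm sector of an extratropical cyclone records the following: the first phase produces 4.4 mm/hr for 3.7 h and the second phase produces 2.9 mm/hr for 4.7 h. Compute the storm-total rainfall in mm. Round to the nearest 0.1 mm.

total ≈ 29.9 mm

Total = Σ Rᵢ Δtᵢ = 4.4 × 3.7 + 2.9 × 4.7
      = 16.28 + 13.63 = 29.9 mm.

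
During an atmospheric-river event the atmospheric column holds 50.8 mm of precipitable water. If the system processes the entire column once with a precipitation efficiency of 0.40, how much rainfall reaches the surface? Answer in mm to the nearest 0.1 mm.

rainfall ≈ 20.3 mm

Rainfall = ε × PW = 0.40 × 50.8 = 20.3 mm.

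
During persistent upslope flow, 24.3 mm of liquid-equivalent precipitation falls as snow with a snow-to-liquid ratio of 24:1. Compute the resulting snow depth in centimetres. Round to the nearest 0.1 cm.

snow depth ≈ 58.3 cm

Snow depth = liquid × ratio = 24.3 mm × 24 = 583.2 mm = 58.3 cm.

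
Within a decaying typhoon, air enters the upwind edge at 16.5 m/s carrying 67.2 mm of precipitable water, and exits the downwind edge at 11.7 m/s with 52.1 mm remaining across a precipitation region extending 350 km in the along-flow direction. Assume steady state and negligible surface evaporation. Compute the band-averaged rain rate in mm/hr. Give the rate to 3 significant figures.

R ≈ 5.13 mm/hr

Column moisture flux per unit crosswind length is F = V × PW.
Inflow: F_in = 16.5 × 67.2 = 1108.8 mm·m/s
Outflow: F_out = 11.7 × 52.1 = 609.57 mm·m/s
Steady-state rate R = (F_in − F_out)/L = (1108.8 − 609.57) / 350000 m = 1.426e-03 mm/s.
R = 1.426e-03 × 3600 = 5.13 mm/hr.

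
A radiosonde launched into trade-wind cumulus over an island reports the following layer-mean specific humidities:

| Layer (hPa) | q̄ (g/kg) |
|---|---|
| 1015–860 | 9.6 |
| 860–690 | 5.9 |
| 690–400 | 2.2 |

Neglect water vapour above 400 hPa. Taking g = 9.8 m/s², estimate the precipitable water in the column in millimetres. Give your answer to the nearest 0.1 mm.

PW ≈ 31.9 mm

Precipitable water is the column-integrated vapour mass per unit area: PW = (1/g) Σ q̄ Δp, with q in kg/kg and Δp in Pa (1 kg/m² of water = 1 mm).
Layer 1015–860 hPa: Δp = 155 hPa = 15500 Pa, q̄ = 0.0096 kg/kg → 0.0096 × 15500 / 9.8 = 15.18 mm
Layer 860–690 hPa: Δp = 170 hPa = 17000 Pa, q̄ = 0.0059 kg/kg → 0.0059 × 17000 / 9.8 = 10.23 mm
Layer 690–400 hPa: Δp = 290 hPa = 29000 Pa, q̄ = 0.0022 kg/kg → 0.0022 × 29000 / 9.8 = 6.51 mm
PW = 15.18 + 10.23 + 6.51 = 31.92 ≈ 31.9 mm.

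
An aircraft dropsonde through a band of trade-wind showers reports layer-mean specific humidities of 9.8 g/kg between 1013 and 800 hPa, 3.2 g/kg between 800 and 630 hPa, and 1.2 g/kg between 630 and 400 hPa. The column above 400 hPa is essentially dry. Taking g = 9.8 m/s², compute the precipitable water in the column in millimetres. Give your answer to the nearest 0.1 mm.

Precipitable water is the column-integrated vapour mass per unit area: PW = (1/g) Σ q̄ Δp, with q in kg/kg and Δp in Pa (1 kg/m² of water = 1 mm).
Layer 1013–800 hPa: Δp = 213 hPa = 21300 Pa, q̄ = 0.0098 kg/kg → 0.0098 × 21300 / 9.8 = 21.30 mm
Layer 800–630 hPa: Δp = 170 hPa = 17000 Pa, q̄ = 0.0032 kg/kg → 0.0032 × 17000 / 9.8 = 5.55 mm
Layer 630–400 hPa: Δp = 230 hPa = 23000 Pa, q̄ = 0.0012 kg/kg → 0.0012 × 23000 / 9.8 = 2.82 mm
PW = 21.30 + 5.55 + 2.82 = 29.67 ≈ 29.7 mm.

PW ≈ 29.7 mm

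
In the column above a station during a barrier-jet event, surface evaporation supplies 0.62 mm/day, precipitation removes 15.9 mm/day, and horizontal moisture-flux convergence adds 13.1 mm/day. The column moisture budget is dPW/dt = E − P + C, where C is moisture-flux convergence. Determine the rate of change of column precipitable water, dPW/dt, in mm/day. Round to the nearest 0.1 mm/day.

dPW/dt ≈ -2.2 mm/day

dPW/dt = E − P + C = 0.62 − 15.9 + (13.1) = -2.2 mm/day.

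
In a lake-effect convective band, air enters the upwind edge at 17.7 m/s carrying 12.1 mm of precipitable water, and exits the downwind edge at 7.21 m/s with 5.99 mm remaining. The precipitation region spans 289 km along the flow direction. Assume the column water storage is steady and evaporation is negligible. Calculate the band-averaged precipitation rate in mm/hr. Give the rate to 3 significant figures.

Column moisture flux per unit crosswind length is F = V × PW.
Inflow: F_in = 17.7 × 12.1 = 214.17 mm·m/s
Outflow: F_out = 7.21 × 5.99 = 43.1879 mm·m/s
Steady-state rate R = (F_in − F_out)/L = (214.17 − 43.1879) / 289000 m = 5.916e-04 mm/s.
R = 5.916e-04 × 3600 = 2.13 mm/hr.

R ≈ 2.13 mm/hr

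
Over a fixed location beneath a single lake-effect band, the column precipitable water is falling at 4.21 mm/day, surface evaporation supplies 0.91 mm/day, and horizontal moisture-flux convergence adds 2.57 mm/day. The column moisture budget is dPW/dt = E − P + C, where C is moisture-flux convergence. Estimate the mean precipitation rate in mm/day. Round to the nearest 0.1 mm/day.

dPW/dt = -4.21 mm/day.
P = E + C − dPW/dt = 0.91 + (2.57) − (-4.21) = 7.7 mm/day.

P ≈ 7.7 mm/day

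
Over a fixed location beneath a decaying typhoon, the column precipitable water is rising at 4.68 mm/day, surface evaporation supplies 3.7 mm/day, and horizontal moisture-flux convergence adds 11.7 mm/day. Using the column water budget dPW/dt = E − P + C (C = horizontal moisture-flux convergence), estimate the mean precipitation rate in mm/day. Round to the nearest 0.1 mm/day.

P ≈ 10.7 mm/day

dPW/dt = +4.68 mm/day.
P = E + C − dPW/dt = 3.7 + (11.7) − (+4.68) = 10.7 mm/day.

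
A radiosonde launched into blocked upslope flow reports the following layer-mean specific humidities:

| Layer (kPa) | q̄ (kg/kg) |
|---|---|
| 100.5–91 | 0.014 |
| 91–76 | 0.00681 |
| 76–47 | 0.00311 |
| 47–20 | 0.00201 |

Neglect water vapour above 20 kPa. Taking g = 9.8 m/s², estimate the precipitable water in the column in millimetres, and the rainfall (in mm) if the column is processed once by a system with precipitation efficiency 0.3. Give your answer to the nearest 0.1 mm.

Precipitable water is the column-integrated vapour mass per unit area: PW = (1/g) Σ q̄ Δp, with q in kg/kg and Δp in Pa (1 kg/m² of water = 1 mm).
Layer 100.5–91 kPa: Δp = 95 hPa = 9500 Pa, q̄ = 0.014 kg/kg → 0.014 × 9500 / 9.8 = 13.57 mm
Layer 91–76 kPa: Δp = 150 hPa = 15000 Pa, q̄ = 0.00681 kg/kg → 0.00681 × 15000 / 9.8 = 10.42 mm
Layer 76–47 kPa: Δp = 290 hPa = 29000 Pa, q̄ = 0.00311 kg/kg → 0.00311 × 29000 / 9.8 = 9.20 mm
Layer 47–20 kPa: Δp = 270 hPa = 27000 Pa, q̄ = 0.00201 kg/kg → 0.00201 × 27000 / 9.8 = 5.54 mm
PW = 13.57 + 10.42 + 9.20 + 5.54 = 38.73 ≈ 38.7 mm.
Rainfall = ε × PW = 0.3 × 38.7 = 11.6 mm.

PW ≈ 38.7 mm; rainfall ≈ 11.6 mm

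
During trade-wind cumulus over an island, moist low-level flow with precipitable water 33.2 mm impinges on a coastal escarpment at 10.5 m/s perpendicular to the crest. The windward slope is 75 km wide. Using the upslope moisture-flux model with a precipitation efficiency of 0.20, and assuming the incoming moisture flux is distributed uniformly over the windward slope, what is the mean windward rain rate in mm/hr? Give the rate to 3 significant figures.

R ≈ 3.35 mm/hr

Incoming column moisture flux per unit ridge length: F = V × PW = 10.5 × 33.2 = 348.6 mm·m/s.
Spread over the 75 km slope with efficiency ε = 0.20: R = ε·F/W = 0.20 × 348.6 / 75000 m = 9.296e-04 mm/s.
R = 9.296e-04 × 3600 = 3.35 mm/hr.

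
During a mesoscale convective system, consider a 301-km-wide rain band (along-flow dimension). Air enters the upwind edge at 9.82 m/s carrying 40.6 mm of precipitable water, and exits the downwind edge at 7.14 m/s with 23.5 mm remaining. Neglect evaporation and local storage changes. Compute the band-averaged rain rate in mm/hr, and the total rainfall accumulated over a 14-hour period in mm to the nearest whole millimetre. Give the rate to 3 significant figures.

Column moisture flux per unit crosswind length is F = V × PW.
Inflow: F_in = 9.82 × 40.6 = 398.692 mm·m/s
Outflow: F_out = 7.14 × 23.5 = 167.79 mm·m/s
Steady-state rate R = (F_in − F_out)/L = (398.692 − 167.79) / 301000 m = 7.671e-04 mm/s.
R = 7.671e-04 × 3600 = 2.76 mm/hr.
Over 14 h: total = 2.76 × 14 = 38.64 ≈ 39 mm.

R ≈ 2.76 mm/hr; total ≈ 39 mm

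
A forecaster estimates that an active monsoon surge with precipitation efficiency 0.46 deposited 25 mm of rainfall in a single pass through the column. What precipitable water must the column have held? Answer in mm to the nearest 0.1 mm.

PW = rainfall / ε = 25 / 0.46 = 54.3 mm.

PW ≈ 54.3 mm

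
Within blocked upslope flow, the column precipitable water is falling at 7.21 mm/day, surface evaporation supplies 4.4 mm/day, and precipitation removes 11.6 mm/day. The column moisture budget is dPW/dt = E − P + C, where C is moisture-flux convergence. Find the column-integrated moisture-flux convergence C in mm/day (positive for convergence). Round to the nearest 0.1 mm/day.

dPW/dt = -7.21 mm/day.
C = dPW/dt − E + P = (-7.21) − 4.4 + 11.6 = 0.0 mm/day.

C ≈ 0.0 mm/day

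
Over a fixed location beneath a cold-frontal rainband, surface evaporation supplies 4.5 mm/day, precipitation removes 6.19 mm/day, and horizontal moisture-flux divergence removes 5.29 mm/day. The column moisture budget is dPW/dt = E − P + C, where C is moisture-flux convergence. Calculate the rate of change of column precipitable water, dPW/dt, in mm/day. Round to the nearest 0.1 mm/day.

dPW/dt = E − P + C = 4.5 − 6.19 + (-5.29) = -7.0 mm/day.

dPW/dt ≈ -7.0 mm/day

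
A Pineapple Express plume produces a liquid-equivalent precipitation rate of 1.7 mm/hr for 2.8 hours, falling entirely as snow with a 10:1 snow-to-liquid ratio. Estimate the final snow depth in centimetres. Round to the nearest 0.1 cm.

snow depth ≈ 4.8 cm

Liquid-equivalent depth = 1.7 × 2.8 = 4.76 mm.
Snow depth = 4.76 mm × 10 = 47.6 mm = 4.8 cm.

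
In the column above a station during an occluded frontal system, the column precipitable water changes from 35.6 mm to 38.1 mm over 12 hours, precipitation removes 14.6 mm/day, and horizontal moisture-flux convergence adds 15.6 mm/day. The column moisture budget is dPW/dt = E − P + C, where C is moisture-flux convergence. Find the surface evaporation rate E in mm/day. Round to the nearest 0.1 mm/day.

dPW/dt = (38.1 − 35.6) mm / (12/24 day) = +5.000 mm/day.
E = dPW/dt + P − C = (+5.000) + 14.6 − (15.6) = 4.0 mm/day.

E ≈ 4.0 mm/day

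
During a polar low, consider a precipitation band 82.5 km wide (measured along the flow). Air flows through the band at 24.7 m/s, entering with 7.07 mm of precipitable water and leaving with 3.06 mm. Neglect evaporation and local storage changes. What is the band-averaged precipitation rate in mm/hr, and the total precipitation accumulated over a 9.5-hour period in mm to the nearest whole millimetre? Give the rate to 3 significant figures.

Column moisture flux per unit crosswind length is F = V × PW.
Inflow: F_in = 24.7 × 7.07 = 174.629 mm·m/s
Outflow: F_out = 24.7 × 3.06 = 75.582 mm·m/s
Steady-state rate R = (F_in − F_out)/L = (174.629 − 75.582) / 82500 m = 1.201e-03 mm/s.
R = 1.201e-03 × 3600 = 4.32 mm/hr.
Over 9.5 h: total = 4.32 × 9.5 = 41.04 ≈ 41 mm.

R ≈ 4.32 mm/hr; total ≈ 41 mm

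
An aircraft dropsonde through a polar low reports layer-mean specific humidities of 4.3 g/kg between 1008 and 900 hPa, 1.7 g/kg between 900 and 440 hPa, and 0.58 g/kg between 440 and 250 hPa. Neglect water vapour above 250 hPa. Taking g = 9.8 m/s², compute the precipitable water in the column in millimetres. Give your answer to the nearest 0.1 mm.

PW ≈ 13.8 mm

Precipitable water is the column-integrated vapour mass per unit area: PW = (1/g) Σ q̄ Δp, with q in kg/kg and Δp in Pa (1 kg/m² of water = 1 mm).
Layer 1008–900 hPa: Δp = 108 hPa = 10800 Pa, q̄ = 0.0043 kg/kg → 0.0043 × 10800 / 9.8 = 4.74 mm
Layer 900–440 hPa: Δp = 460 hPa = 46000 Pa, q̄ = 0.0017 kg/kg → 0.0017 × 46000 / 9.8 = 7.98 mm
Layer 440–250 hPa: Δp = 190 hPa = 19000 Pa, q̄ = 0.00058 kg/kg → 0.00058 × 19000 / 9.8 = 1.12 mm
PW = 4.74 + 7.98 + 1.12 = 13.84 ≈ 13.8 mm.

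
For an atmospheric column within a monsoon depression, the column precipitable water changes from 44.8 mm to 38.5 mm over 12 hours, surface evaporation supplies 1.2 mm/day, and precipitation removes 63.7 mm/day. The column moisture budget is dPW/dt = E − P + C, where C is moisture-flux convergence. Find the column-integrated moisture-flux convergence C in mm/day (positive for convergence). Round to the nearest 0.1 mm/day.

dPW/dt = (38.5 − 44.8) mm / (12/24 day) = -12.600 mm/day.
C = dPW/dt − E + P = (-12.600) − 1.2 + 63.7 = 49.9 mm/day.

C ≈ 49.9 mm/day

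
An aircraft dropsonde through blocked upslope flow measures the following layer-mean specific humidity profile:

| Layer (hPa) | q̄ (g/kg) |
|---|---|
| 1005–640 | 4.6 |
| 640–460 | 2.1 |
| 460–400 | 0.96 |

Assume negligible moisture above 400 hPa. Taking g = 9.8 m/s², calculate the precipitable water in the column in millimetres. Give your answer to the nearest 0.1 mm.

Precipitable water is the column-integrated vapour mass per unit area: PW = (1/g) Σ q̄ Δp, with q in kg/kg and Δp in Pa (1 kg/m² of water = 1 mm).
Layer 1005–640 hPa: Δp = 365 hPa = 36500 Pa, q̄ = 0.0046 kg/kg → 0.0046 × 36500 / 9.8 = 17.13 mm
Layer 640–460 hPa: Δp = 180 hPa = 18000 Pa, q̄ = 0.0021 kg/kg → 0.0021 × 18000 / 9.8 = 3.86 mm
Layer 460–400 hPa: Δp = 60 hPa = 6000 Pa, q̄ = 0.00096 kg/kg → 0.00096 × 6000 / 9.8 = 0.59 mm
PW = 17.13 + 3.86 + 0.59 = 21.58 ≈ 21.6 mm.

PW ≈ 21.6 mm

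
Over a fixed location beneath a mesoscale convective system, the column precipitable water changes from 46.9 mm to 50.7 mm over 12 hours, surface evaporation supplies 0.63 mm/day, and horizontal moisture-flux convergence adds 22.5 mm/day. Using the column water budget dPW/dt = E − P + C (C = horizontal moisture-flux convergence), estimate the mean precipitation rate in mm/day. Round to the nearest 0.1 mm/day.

dPW/dt = (50.7 − 46.9) mm / (12/24 day) = +7.600 mm/day.
P = E + C − dPW/dt = 0.63 + (22.5) − (+7.600) = 15.5 mm/day.

P ≈ 15.5 mm/day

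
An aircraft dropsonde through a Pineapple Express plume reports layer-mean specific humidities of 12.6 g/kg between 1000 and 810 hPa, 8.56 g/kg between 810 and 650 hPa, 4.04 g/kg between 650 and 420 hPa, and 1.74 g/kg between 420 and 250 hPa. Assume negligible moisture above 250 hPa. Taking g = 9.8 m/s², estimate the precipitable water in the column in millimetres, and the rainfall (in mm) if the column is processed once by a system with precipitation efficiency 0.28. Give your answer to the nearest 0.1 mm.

PW ≈ 50.9 mm; rainfall ≈ 14.3 mm

Precipitable water is the column-integrated vapour mass per unit area: PW = (1/g) Σ q̄ Δp, with q in kg/kg and Δp in Pa (1 kg/m² of water = 1 mm).
Layer 1000–810 hPa: Δp = 190 hPa = 19000 Pa, q̄ = 0.0126 kg/kg → 0.0126 × 19000 / 9.8 = 24.43 mm
Layer 810–650 hPa: Δp = 160 hPa = 16000 Pa, q̄ = 0.00856 kg/kg → 0.00856 × 16000 / 9.8 = 13.98 mm
Layer 650–420 hPa: Δp = 230 hPa = 23000 Pa, q̄ = 0.00404 kg/kg → 0.00404 × 23000 / 9.8 = 9.48 mm
Layer 420–250 hPa: Δp = 170 hPa = 17000 Pa, q̄ = 0.00174 kg/kg → 0.00174 × 17000 / 9.8 = 3.02 mm
PW = 24.43 + 13.98 + 9.48 + 3.02 = 50.91 ≈ 50.9 mm.
Rainfall = ε × PW = 0.28 × 50.9 = 14.3 mm.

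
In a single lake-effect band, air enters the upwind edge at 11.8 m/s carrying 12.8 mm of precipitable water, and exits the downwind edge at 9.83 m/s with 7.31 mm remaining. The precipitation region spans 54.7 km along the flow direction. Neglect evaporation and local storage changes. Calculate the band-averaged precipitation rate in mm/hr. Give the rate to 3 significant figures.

R ≈ 5.21 mm/hr

Column moisture flux per unit crosswind length is F = V × PW.
Inflow: F_in = 11.8 × 12.8 = 151.04 mm·m/s
Outflow: F_out = 9.83 × 7.31 = 71.8573 mm·m/s
Steady-state rate R = (F_in − F_out)/L = (151.04 − 71.8573) / 54700 m = 1.448e-03 mm/s.
R = 1.448e-03 × 3600 = 5.21 mm/hr.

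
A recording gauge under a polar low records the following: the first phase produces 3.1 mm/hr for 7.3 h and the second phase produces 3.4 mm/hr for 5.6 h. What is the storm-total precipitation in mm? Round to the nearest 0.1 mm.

Total = Σ Rᵢ Δtᵢ = 3.1 × 7.3 + 3.4 × 5.6
      = 22.63 + 19.04 = 41.7 mm.

total ≈ 41.7 mm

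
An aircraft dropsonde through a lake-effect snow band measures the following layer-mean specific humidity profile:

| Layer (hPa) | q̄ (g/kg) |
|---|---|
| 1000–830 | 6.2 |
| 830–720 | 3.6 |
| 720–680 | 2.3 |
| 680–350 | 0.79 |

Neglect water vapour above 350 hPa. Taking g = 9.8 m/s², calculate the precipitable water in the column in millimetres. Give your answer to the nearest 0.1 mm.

PW ≈ 18.4 mm

Precipitable water is the column-integrated vapour mass per unit area: PW = (1/g) Σ q̄ Δp, with q in kg/kg and Δp in Pa (1 kg/m² of water = 1 mm).
Layer 1000–830 hPa: Δp = 170 hPa = 17000 Pa, q̄ = 0.0062 kg/kg → 0.0062 × 17000 / 9.8 = 10.76 mm
Layer 830–720 hPa: Δp = 110 hPa = 11000 Pa, q̄ = 0.0036 kg/kg → 0.0036 × 11000 / 9.8 = 4.04 mm
Layer 720–680 hPa: Δp = 40 hPa = 4000 Pa, q̄ = 0.0023 kg/kg → 0.0023 × 4000 / 9.8 = 0.94 mm
Layer 680–350 hPa: Δp = 330 hPa = 33000 Pa, q̄ = 0.00079 kg/kg → 0.00079 × 33000 / 9.8 = 2.66 mm
PW = 10.76 + 4.04 + 0.94 + 2.66 = 18.40 ≈ 18.4 mm.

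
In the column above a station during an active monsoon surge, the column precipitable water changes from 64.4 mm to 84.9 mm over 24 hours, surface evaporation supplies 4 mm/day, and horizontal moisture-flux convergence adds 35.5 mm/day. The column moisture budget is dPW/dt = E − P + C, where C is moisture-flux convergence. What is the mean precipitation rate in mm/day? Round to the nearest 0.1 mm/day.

dPW/dt = (84.9 − 64.4) mm / (24/24 day) = +20.500 mm/day.
P = E + C − dPW/dt = 4 + (35.5) − (+20.500) = 19.0 mm/day.

P ≈ 19.0 mm/day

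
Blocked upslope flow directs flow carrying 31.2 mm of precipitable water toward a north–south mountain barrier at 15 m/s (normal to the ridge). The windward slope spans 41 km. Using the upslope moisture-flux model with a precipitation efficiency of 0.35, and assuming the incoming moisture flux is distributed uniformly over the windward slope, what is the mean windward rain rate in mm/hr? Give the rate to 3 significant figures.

R ≈ 14.4 mm/hr

Incoming column moisture flux per unit ridge length: F = V × PW = 15 × 31.2 = 468 mm·m/s.
Spread over the 41 km slope with efficiency ε = 0.35: R = ε·F/W = 0.35 × 468 / 41000 m = 3.995e-03 mm/s.
R = 3.995e-03 × 3600 = 14.4 mm/hr.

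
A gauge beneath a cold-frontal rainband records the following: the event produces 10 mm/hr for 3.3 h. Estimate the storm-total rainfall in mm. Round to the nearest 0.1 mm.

Total = Σ Rᵢ Δtᵢ = 10 × 3.3
      = 33 = 33.0 mm.

total ≈ 33.0 mm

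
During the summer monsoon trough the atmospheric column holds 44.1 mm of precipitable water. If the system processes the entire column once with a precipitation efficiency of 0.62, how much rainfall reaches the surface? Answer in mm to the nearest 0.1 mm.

Rainfall = ε × PW = 0.62 × 44.1 = 27.3 mm.

rainfall ≈ 27.3 mm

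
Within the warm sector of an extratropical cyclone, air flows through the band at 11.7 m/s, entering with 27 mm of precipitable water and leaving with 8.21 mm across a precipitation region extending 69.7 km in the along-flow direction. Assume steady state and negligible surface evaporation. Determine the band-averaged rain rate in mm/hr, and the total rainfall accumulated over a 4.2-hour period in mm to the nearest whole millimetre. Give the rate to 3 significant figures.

Column moisture flux per unit crosswind length is F = V × PW.
Inflow: F_in = 11.7 × 27 = 315.9 mm·m/s
Outflow: F_out = 11.7 × 8.21 = 96.057 mm·m/s
Steady-state rate R = (F_in − F_out)/L = (315.9 − 96.057) / 69700 m = 3.154e-03 mm/s.
R = 3.154e-03 × 3600 = 11.4 mm/hr.
Over 4.2 h: total = 11.4 × 4.2 = 47.88 ≈ 48 mm.

R ≈ 11.4 mm/hr; total ≈ 48 mm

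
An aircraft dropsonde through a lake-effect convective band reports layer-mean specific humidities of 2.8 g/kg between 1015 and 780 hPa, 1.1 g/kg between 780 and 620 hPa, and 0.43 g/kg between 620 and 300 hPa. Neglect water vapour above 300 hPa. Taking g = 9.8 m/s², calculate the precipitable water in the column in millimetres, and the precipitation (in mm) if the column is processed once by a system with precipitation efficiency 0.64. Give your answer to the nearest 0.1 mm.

PW ≈ 9.9 mm; precipitation ≈ 6.3 mm

Precipitable water is the column-integrated vapour mass per unit area: PW = (1/g) Σ q̄ Δp, with q in kg/kg and Δp in Pa (1 kg/m² of water = 1 mm).
Layer 1015–780 hPa: Δp = 235 hPa = 23500 Pa, q̄ = 0.0028 kg/kg → 0.0028 × 23500 / 9.8 = 6.71 mm
Layer 780–620 hPa: Δp = 160 hPa = 16000 Pa, q̄ = 0.0011 kg/kg → 0.0011 × 16000 / 9.8 = 1.80 mm
Layer 620–300 hPa: Δp = 320 hPa = 32000 Pa, q̄ = 0.00043 kg/kg → 0.00043 × 32000 / 9.8 = 1.40 mm
PW = 6.71 + 1.80 + 1.40 = 9.91 ≈ 9.9 mm.
Precipitation = ε × PW = 0.64 × 9.9 = 6.3 mm.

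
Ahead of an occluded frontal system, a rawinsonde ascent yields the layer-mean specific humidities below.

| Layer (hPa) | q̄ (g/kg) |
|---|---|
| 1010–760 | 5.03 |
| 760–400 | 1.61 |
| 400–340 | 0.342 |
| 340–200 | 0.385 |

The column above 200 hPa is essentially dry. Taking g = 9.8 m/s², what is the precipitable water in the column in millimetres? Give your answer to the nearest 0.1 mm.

Precipitable water is the column-integrated vapour mass per unit area: PW = (1/g) Σ q̄ Δp, with q in kg/kg and Δp in Pa (1 kg/m² of water = 1 mm).
Layer 1010–760 hPa: Δp = 250 hPa = 25000 Pa, q̄ = 0.00503 kg/kg → 0.00503 × 25000 / 9.8 = 12.83 mm
Layer 760–400 hPa: Δp = 360 hPa = 36000 Pa, q̄ = 0.00161 kg/kg → 0.00161 × 36000 / 9.8 = 5.91 mm
Layer 400–340 hPa: Δp = 60 hPa = 6000 Pa, q̄ = 0.000342 kg/kg → 0.000342 × 6000 / 9.8 = 0.21 mm
Layer 340–200 hPa: Δp = 140 hPa = 14000 Pa, q̄ = 0.000385 kg/kg → 0.000385 × 14000 / 9.8 = 0.55 mm
PW = 12.83 + 5.91 + 0.21 + 0.55 = 19.50 ≈ 19.5 mm.

PW ≈ 19.5 mm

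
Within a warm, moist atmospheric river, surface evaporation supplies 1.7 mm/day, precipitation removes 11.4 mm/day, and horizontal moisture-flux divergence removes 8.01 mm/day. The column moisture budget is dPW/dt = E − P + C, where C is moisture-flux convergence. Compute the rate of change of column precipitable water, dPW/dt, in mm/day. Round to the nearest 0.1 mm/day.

dPW/dt = E − P + C = 1.7 − 11.4 + (-8.01) = -17.7 mm/day.

dPW/dt ≈ -17.7 mm/day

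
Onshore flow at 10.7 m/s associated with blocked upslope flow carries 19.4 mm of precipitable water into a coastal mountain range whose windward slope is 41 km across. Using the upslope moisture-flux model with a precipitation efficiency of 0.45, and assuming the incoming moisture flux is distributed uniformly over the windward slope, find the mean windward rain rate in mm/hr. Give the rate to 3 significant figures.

R ≈ 8.20 mm/hr

Incoming column moisture flux per unit ridge length: F = V × PW = 10.7 × 19.4 = 207.58 mm·m/s.
Spread over the 41 km slope with efficiency ε = 0.45: R = ε·F/W = 0.45 × 207.58 / 41000 m = 2.278e-03 mm/s.
R = 2.278e-03 × 3600 = 8.20 mm/hr.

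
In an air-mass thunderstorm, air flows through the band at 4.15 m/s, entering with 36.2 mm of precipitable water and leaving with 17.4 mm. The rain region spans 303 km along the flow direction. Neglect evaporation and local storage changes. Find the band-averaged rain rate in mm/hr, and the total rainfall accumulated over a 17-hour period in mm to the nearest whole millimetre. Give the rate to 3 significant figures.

R ≈ 0.927 mm/hr; total ≈ 16 mm

Column moisture flux per unit crosswind length is F = V × PW.
Inflow: F_in = 4.15 × 36.2 = 150.23 mm·m/s
Outflow: F_out = 4.15 × 17.4 = 72.21 mm·m/s
Steady-state rate R = (F_in − F_out)/L = (150.23 − 72.21) / 303000 m = 2.575e-04 mm/s.
R = 2.575e-04 × 3600 = 0.927 mm/hr.
Over 17 h: total = 0.927 × 17 = 15.759 ≈ 16 mm.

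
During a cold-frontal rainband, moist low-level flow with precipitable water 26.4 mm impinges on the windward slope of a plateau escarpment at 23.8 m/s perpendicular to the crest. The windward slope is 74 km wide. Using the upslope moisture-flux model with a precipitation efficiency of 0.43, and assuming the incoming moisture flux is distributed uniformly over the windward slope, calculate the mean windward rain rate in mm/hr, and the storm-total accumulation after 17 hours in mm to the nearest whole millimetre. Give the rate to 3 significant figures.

R ≈ 13.1 mm/hr; total ≈ 223 mm

Incoming column moisture flux per unit ridge length: F = V × PW = 23.8 × 26.4 = 628.32 mm·m/s.
Spread over the 74 km slope with efficiency ε = 0.43: R = ε·F/W = 0.43 × 628.32 / 74000 m = 3.651e-03 mm/s.
R = 3.651e-03 × 3600 = 13.1 mm/hr.
Over 17 h: total = 13.1 × 17 = 222.7 ≈ 223 mm.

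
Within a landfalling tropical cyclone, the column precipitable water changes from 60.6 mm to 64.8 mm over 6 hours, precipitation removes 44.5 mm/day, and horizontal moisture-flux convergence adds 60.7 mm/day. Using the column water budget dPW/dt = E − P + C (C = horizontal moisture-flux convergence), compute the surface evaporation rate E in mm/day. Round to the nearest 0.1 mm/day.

dPW/dt = (64.8 − 60.6) mm / (6/24 day) = +16.800 mm/day.
E = dPW/dt + P − C = (+16.800) + 44.5 − (60.7) = 0.6 mm/day.

E ≈ 0.6 mm/day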